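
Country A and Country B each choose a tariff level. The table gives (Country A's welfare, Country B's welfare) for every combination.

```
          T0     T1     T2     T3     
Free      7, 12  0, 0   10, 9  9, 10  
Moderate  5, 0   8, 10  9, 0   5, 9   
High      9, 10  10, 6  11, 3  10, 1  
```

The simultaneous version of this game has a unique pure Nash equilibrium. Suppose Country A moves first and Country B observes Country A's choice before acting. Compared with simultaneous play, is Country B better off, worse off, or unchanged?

Backward induction with Country A moving first.
- Free → Country B plays T0 (best of 12, 0, 9, 10); Country A gets 7.
- Moderate → Country B plays T1 (best of 0, 10, 0, 9); Country A gets 8.
- High → Country B plays T0 (best of 10, 6, 3, 1); Country A gets 9.
Among 7, 8, 9, the best is 9 at High. Subgame-perfect outcome: (High, T0) with payoffs (9, 10).
For the simultaneous game, intersect best replies.
Country A's best replies: T0→High; T1→High; T2→High; T3→High.
Country B's best replies: Free→T0; Moderate→T1; High→T0.
Only (High, T0) has each player best-responding; Nash payoffs (9, 10).
Country B earns 10 sequentially versus 10 at the Nash outcome: unchanged.

unchanged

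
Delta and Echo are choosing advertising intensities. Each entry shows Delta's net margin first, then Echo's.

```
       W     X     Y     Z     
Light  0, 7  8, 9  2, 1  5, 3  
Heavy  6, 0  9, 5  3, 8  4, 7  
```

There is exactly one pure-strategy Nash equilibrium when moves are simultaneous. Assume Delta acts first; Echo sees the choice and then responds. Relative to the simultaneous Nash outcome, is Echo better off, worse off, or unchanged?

better off

Backward induction with Delta moving first.
- Light → Echo plays X (best of 7, 9, 1, 3); Delta gets 8.
- Heavy → Echo plays Y (best of 0, 5, 8, 7); Delta gets 3.
Among 8, 3, the best is 8 at Light. Subgame-perfect outcome: (Light, X) with payoffs (8, 9).
Now find the simultaneous Nash equilibrium.
Delta's best replies: W→Heavy; X→Heavy; Y→Heavy; Z→Light.
Echo's best replies: Light→X; Heavy→Y.
The unique mutual best reply is (Heavy, Y), giving (3, 8).
Echo earns 9 sequentially versus 8 at the Nash outcome: better off.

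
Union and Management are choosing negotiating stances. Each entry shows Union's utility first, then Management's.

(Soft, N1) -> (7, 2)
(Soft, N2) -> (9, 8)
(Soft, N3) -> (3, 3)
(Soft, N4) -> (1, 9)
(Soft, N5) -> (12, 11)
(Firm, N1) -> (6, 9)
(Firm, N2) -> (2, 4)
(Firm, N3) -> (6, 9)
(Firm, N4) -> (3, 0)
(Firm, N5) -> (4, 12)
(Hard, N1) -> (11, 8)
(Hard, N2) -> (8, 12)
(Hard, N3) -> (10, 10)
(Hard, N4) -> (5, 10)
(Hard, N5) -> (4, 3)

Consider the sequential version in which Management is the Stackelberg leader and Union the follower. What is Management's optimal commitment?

Backward induction with Management moving first.
- N1 → Union plays Hard (best of 7, 6, 11); Management gets 8.
- N2 → Union plays Soft (best of 9, 2, 8); Management gets 8.
- N3 → Union plays Hard (best of 3, 6, 10); Management gets 10.
- N4 → Union plays Hard (best of 1, 3, 5); Management gets 10.
- N5 → Union plays Soft (best of 12, 4, 4); Management gets 11.
Among 8, 8, 10, 10, 11, the best is 11 at N5. Subgame-perfect outcome: (Soft, N5) with payoffs (12, 11).

N5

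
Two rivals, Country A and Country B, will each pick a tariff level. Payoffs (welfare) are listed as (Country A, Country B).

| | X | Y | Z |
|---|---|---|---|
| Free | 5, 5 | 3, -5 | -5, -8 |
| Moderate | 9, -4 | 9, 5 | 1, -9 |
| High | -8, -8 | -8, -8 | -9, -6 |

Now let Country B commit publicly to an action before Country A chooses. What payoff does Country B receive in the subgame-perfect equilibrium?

5

Solve by backward induction (Country B leads).
- X: Country A compares 5, 9, -8 and picks Moderate; Country B would get -4.
- Y: Country A compares 3, 9, -8 and picks Moderate; Country B would get 5.
- Z: Country A compares -5, 1, -9 and picks Moderate; Country B would get -9.
Country B's induced payoffs are -4, 5, -9, so Country B commits to Y. Subgame-perfect outcome: (Moderate, Y) with payoffs (9, 5).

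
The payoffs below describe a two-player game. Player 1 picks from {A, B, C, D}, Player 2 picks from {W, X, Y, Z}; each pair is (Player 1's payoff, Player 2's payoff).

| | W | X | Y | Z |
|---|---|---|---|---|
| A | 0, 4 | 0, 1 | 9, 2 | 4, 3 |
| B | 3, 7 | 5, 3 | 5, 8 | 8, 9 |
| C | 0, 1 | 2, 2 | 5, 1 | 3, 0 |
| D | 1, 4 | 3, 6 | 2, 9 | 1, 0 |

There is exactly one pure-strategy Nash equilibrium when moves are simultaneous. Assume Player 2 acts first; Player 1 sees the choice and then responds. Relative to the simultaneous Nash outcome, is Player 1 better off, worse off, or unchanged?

Backward induction with Player 2 moving first.
- W: Player 1 compares 0, 3, 0, 1 and picks B; Player 2 would get 7.
- X: Player 1 compares 0, 5, 2, 3 and picks B; Player 2 would get 3.
- Y: Player 1 compares 9, 5, 5, 2 and picks A; Player 2 would get 2.
- Z: Player 1 compares 4, 8, 3, 1 and picks B; Player 2 would get 9.
Maximizing over 7, 3, 2, 9, Player 2 chooses Z. Subgame-perfect outcome: (B, Z) with payoffs (8, 9).
For the simultaneous game, intersect best replies.
Player 1's best replies: W→B; X→B; Y→A; Z→B.
Player 2's best replies: A→W; B→Z; C→X; D→Y.
Only (B, Z) has each player best-responding; Nash payoffs (8, 9).
Player 1 earns 8 sequentially versus 8 at the Nash outcome: unchanged.

unchanged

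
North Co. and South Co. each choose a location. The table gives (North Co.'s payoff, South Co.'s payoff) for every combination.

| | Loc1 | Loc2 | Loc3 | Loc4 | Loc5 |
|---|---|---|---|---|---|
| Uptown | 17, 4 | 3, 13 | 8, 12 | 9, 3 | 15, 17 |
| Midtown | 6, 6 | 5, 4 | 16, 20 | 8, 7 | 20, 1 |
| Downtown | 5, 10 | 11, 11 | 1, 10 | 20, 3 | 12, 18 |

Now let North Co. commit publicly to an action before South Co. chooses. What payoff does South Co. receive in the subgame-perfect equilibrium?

Backward induction with North Co. moving first.
- Uptown → South Co. plays Loc5 (best of 4, 13, 12, 3, 17); North Co. gets 15.
- Midtown → South Co. plays Loc3 (best of 6, 4, 20, 7, 1); North Co. gets 16.
- Downtown → South Co. plays Loc5 (best of 10, 11, 10, 3, 18); North Co. gets 12.
North Co.'s induced payoffs are 15, 16, 12, so North Co. commits to Midtown. Subgame-perfect outcome: (Midtown, Loc3) with payoffs (16, 20).

20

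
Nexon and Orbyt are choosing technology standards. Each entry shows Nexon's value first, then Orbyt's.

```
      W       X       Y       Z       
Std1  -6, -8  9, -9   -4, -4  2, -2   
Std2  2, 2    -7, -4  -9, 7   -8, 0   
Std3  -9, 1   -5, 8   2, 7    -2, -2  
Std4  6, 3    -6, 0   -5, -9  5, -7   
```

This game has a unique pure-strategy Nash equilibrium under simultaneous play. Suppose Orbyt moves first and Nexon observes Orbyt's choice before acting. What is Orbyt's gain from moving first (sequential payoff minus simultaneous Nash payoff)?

4

Work backward from Nexon's decision.
- W → Nexon plays Std4 (best of -6, 2, -9, 6); Orbyt gets 3.
- X → Nexon plays Std1 (best of 9, -7, -5, -6); Orbyt gets -9.
- Y → Nexon plays Std3 (best of -4, -9, 2, -5); Orbyt gets 7.
- Z → Nexon plays Std4 (best of 2, -8, -2, 5); Orbyt gets -7.
Orbyt's induced payoffs are 3, -9, 7, -7, so Orbyt commits to Y. Subgame-perfect outcome: (Std3, Y) with payoffs (2, 7).
Under simultaneous play:
Nexon's best replies: W→Std4; X→Std1; Y→Std3; Z→Std4.
Orbyt's best replies: Std1→Z; Std2→Y; Std3→X; Std4→W.
Only (Std4, W) has each player best-responding; Nash payoffs (6, 3).
Orbyt's commitment gain: 7 − 3 = 4.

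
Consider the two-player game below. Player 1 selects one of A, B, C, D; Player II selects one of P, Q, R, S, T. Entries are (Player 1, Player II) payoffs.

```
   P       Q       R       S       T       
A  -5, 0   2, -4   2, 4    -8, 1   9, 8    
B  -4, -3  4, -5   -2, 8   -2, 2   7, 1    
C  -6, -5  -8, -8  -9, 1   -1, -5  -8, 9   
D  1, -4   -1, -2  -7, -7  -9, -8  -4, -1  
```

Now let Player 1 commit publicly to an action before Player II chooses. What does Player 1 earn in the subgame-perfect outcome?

Backward induction with Player 1 moving first.
- A → Player II plays T (best of 0, -4, 4, 1, 8); Player 1 gets 9.
- B → Player II plays R (best of -3, -5, 8, 2, 1); Player 1 gets -2.
- C → Player II plays T (best of -5, -8, 1, -5, 9); Player 1 gets -8.
- D → Player II plays T (best of -4, -2, -7, -8, -1); Player 1 gets -4.
Player 1's induced payoffs are 9, -2, -8, -4, so Player 1 commits to A. Subgame-perfect outcome: (A, T) with payoffs (9, 8).

9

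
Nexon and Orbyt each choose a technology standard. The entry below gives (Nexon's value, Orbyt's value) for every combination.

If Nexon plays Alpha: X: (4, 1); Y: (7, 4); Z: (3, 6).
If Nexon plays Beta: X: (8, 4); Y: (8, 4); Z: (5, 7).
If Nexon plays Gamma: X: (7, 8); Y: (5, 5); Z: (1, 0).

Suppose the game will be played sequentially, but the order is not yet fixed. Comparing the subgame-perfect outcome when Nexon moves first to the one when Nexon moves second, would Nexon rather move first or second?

first

If Nexon leads: Orbyt's best replies are Alpha→Z, Beta→Z, Gamma→X; Nexon's induced payoffs 3, 5, 7; outcome (Gamma, X), payoffs (7, 8).
If Orbyt leads: Nexon's best replies are X→Beta, Y→Beta, Z→Beta; Orbyt's induced payoffs 4, 4, 7; outcome (Beta, Z), payoffs (5, 7).
Nexon gets 7 moving first and 5 moving second, so Nexon prefers to move first.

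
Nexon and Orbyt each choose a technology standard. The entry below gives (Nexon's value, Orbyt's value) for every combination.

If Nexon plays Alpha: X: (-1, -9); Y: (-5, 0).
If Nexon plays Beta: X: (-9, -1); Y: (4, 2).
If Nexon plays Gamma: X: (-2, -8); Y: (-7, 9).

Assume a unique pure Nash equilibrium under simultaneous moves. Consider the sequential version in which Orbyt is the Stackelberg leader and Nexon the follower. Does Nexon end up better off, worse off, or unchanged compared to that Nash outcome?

Backward induction with Orbyt moving first.
- X → Nexon plays Alpha (best of -1, -9, -2); Orbyt gets -9.
- Y → Nexon plays Beta (best of -5, 4, -7); Orbyt gets 2.
Maximizing over -9, 2, Orbyt chooses Y. Subgame-perfect outcome: (Beta, Y) with payoffs (4, 2).
Under simultaneous play:
Nexon's best replies: X→Alpha; Y→Beta.
Orbyt's best replies: Alpha→Y; Beta→Y; Gamma→Y.
The unique mutual best reply is (Beta, Y), giving (4, 2).
Nexon earns 4 sequentially versus 4 at the Nash outcome: unchanged.

unchanged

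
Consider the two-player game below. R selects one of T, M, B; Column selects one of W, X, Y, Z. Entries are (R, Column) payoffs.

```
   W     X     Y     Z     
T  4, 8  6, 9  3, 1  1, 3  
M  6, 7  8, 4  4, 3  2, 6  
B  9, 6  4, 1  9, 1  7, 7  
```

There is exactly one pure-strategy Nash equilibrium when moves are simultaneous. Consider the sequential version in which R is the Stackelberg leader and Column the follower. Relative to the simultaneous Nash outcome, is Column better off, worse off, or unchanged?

unchanged

Column best-responds to each possible R move:
- T → Column plays X (best of 8, 9, 1, 3); R gets 6.
- M → Column plays W (best of 7, 4, 3, 6); R gets 6.
- B → Column plays Z (best of 6, 1, 1, 7); R gets 7.
Among 6, 6, 7, the best is 7 at B. Subgame-perfect outcome: (B, Z) with payoffs (7, 7).
Under simultaneous play:
R's best replies: W→B; X→M; Y→B; Z→B.
Column's best replies: T→X; M→W; B→Z.
The unique mutual best reply is (B, Z), giving (7, 7).
Column earns 7 sequentially versus 7 at the Nash outcome: unchanged.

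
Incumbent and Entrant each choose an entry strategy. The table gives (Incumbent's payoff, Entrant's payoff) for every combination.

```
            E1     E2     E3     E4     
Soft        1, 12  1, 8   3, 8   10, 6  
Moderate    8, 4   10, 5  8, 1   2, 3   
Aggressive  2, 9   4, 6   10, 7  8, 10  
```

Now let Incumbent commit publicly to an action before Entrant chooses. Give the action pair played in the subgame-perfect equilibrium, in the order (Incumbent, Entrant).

(Moderate, E2)

Work backward from Entrant's decision.
- Soft: Entrant compares 12, 8, 8, 6 and picks E1; Incumbent would get 1.
- Moderate: Entrant compares 4, 5, 1, 3 and picks E2; Incumbent would get 10.
- Aggressive: Entrant compares 9, 6, 7, 10 and picks E4; Incumbent would get 8.
Incumbent's induced payoffs are 1, 10, 8, so Incumbent commits to Moderate. Subgame-perfect outcome: (Moderate, E2) with payoffs (10, 5).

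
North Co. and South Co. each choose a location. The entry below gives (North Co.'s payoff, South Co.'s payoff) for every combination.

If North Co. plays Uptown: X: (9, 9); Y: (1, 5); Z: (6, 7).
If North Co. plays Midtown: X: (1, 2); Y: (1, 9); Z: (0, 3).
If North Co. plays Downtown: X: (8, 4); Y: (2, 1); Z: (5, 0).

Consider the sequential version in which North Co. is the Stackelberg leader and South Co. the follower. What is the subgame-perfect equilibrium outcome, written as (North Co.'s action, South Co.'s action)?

(Uptown, X)

Work backward from South Co.'s decision.
- Uptown: South Co. compares 9, 5, 7 and picks X; North Co. would get 9.
- Midtown: South Co. compares 2, 9, 3 and picks Y; North Co. would get 1.
- Downtown: South Co. compares 4, 1, 0 and picks X; North Co. would get 8.
Maximizing over 9, 1, 8, North Co. chooses Uptown. Subgame-perfect outcome: (Uptown, X) with payoffs (9, 9).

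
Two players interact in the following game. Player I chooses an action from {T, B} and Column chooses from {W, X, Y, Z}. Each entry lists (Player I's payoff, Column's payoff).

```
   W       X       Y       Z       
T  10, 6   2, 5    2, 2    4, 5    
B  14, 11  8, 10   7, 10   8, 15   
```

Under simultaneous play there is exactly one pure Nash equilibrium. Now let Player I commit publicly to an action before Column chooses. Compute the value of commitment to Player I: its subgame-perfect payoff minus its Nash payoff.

Backward induction with Player I moving first.
- T → Column plays W (best of 6, 5, 2, 5); Player I gets 10.
- B → Column plays Z (best of 11, 10, 10, 15); Player I gets 8.
Among 10, 8, the best is 10 at T. Subgame-perfect outcome: (T, W) with payoffs (10, 6).
Under simultaneous play:
Player I's best replies: W→B; X→B; Y→B; Z→B.
Column's best replies: T→W; B→Z.
The unique mutual best reply is (B, Z), giving (8, 15).
Player I's commitment gain: 10 − 8 = 2.

2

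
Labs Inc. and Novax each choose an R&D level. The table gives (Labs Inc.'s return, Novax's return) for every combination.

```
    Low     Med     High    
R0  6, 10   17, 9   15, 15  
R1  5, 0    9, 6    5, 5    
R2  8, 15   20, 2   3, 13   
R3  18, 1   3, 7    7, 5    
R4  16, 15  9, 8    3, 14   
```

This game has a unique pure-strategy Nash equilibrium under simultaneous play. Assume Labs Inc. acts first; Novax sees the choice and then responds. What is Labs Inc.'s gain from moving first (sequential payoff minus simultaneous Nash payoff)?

Work backward from Novax's decision.
- R0: Novax compares 10, 9, 15 and picks High; Labs Inc. would get 15.
- R1: Novax compares 0, 6, 5 and picks Med; Labs Inc. would get 9.
- R2: Novax compares 15, 2, 13 and picks Low; Labs Inc. would get 8.
- R3: Novax compares 1, 7, 5 and picks Med; Labs Inc. would get 3.
- R4: Novax compares 15, 8, 14 and picks Low; Labs Inc. would get 16.
Labs Inc.'s induced payoffs are 15, 9, 8, 3, 16, so Labs Inc. commits to R4. Subgame-perfect outcome: (R4, Low) with payoffs (16, 15).
Under simultaneous play:
Labs Inc.'s best replies: Low→R3; Med→R2; High→R0.
Novax's best replies: R0→High; R1→Med; R2→Low; R3→Med; R4→Low.
The unique mutual best reply is (R0, High), giving (15, 15).
Labs Inc.'s commitment gain: 16 − 15 = 1.

1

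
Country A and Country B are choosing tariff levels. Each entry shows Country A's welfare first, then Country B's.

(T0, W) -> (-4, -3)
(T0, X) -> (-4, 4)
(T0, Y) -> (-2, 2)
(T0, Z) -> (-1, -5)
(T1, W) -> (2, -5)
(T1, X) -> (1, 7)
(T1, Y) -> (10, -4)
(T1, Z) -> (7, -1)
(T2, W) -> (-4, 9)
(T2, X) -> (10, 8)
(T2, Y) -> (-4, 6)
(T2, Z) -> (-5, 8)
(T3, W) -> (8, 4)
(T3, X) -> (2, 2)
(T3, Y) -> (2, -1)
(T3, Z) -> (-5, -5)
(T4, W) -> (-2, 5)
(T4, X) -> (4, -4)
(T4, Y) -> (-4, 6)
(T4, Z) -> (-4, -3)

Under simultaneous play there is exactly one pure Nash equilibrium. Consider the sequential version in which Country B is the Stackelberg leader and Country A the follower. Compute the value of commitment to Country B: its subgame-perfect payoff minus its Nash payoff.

4

Backward induction with Country B moving first.
- W → Country A plays T3 (best of -4, 2, -4, 8, -2); Country B gets 4.
- X → Country A plays T2 (best of -4, 1, 10, 2, 4); Country B gets 8.
- Y → Country A plays T1 (best of -2, 10, -4, 2, -4); Country B gets -4.
- Z → Country A plays T1 (best of -1, 7, -5, -5, -4); Country B gets -1.
Maximizing over 4, 8, -4, -1, Country B chooses X. Subgame-perfect outcome: (T2, X) with payoffs (10, 8).
Now find the simultaneous Nash equilibrium.
Country A's best replies: W→T3; X→T2; Y→T1; Z→T1.
Country B's best replies: T0→X; T1→X; T2→W; T3→W; T4→Y.
Only (T3, W) has each player best-responding; Nash payoffs (8, 4).
Country B's commitment gain: 8 − 4 = 4.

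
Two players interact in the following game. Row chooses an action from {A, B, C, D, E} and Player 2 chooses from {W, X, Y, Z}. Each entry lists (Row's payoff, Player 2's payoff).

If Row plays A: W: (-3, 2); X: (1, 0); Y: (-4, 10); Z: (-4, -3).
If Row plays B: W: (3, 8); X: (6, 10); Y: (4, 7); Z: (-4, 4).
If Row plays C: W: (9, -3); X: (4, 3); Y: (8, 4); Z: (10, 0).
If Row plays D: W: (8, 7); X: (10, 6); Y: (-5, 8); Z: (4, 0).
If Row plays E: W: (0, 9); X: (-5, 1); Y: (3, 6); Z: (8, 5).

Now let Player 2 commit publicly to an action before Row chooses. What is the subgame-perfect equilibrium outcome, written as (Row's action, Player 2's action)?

Row best-responds to each possible Player 2 move:
- W: BR = C, leader payoff -3.
- X: BR = D, leader payoff 6.
- Y: BR = C, leader payoff 4.
- Z: BR = C, leader payoff 0.
Maximizing over -3, 6, 4, 0, Player 2 chooses X. Subgame-perfect outcome: (D, X) with payoffs (10, 6).

(D, X)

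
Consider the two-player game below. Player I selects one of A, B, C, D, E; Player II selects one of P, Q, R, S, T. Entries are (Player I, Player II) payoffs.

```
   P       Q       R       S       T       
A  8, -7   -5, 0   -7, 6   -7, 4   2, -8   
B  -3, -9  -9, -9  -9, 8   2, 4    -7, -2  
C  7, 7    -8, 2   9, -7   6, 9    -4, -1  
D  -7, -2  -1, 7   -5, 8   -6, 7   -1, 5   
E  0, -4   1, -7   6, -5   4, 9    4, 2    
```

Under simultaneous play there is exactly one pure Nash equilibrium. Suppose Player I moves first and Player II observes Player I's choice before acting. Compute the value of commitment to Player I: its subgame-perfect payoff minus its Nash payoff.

0

Player II best-responds to each possible Player I move:
- A → Player II plays R (best of -7, 0, 6, 4, -8); Player I gets -7.
- B → Player II plays R (best of -9, -9, 8, 4, -2); Player I gets -9.
- C → Player II plays S (best of 7, 2, -7, 9, -1); Player I gets 6.
- D → Player II plays R (best of -2, 7, 8, 7, 5); Player I gets -5.
- E → Player II plays S (best of -4, -7, -5, 9, 2); Player I gets 4.
Maximizing over -7, -9, 6, -5, 4, Player I chooses C. Subgame-perfect outcome: (C, S) with payoffs (6, 9).
Now find the simultaneous Nash equilibrium.
Player I's best replies: P→A; Q→E; R→C; S→C; T→E.
Player II's best replies: A→R; B→R; C→S; D→R; E→S.
Only (C, S) has each player best-responding; Nash payoffs (6, 9).
Player I's commitment gain: 6 − 6 = 0.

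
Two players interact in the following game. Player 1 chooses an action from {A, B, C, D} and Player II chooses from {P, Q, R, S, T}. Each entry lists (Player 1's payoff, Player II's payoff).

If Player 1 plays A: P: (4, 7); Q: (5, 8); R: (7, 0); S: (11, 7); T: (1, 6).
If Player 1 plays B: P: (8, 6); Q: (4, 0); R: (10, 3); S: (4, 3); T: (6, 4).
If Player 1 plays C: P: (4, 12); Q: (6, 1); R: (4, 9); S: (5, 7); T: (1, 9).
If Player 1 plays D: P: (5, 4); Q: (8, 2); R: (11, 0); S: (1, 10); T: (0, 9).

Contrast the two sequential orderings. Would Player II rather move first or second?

first

If Player 1 leads: Player II's best replies are A→Q, B→P, C→P, D→S; Player 1's induced payoffs 5, 8, 4, 1; outcome (B, P), payoffs (8, 6).
If Player II leads: Player 1's best replies are P→B, Q→D, R→D, S→A, T→B; Player II's induced payoffs 6, 2, 0, 7, 4; outcome (A, S), payoffs (11, 7).
Player II gets 7 moving first and 6 moving second, so Player II prefers to move first.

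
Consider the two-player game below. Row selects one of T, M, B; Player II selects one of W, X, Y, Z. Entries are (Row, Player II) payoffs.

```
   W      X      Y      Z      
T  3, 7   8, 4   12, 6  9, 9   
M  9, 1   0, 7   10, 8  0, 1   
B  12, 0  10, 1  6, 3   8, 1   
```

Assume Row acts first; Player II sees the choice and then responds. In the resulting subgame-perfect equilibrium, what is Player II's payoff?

Solve by backward induction (Row leads).
- T → Player II plays Z (best of 7, 4, 6, 9); Row gets 9.
- M → Player II plays Y (best of 1, 7, 8, 1); Row gets 10.
- B → Player II plays Y (best of 0, 1, 3, 1); Row gets 6.
Maximizing over 9, 10, 6, Row chooses M. Subgame-perfect outcome: (M, Y) with payoffs (10, 8).

8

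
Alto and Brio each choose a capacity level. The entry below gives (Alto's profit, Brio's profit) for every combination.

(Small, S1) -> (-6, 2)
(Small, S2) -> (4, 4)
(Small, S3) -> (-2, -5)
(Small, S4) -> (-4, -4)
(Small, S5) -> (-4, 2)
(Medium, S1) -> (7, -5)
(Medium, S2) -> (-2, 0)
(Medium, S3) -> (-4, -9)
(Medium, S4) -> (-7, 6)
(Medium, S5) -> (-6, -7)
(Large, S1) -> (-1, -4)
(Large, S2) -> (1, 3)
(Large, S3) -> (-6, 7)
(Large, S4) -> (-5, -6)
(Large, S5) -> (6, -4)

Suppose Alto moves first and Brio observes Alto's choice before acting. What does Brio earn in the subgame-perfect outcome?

Work backward from Brio's decision.
- Small: Brio compares 2, 4, -5, -4, 2 and picks S2; Alto would get 4.
- Medium: Brio compares -5, 0, -9, 6, -7 and picks S4; Alto would get -7.
- Large: Brio compares -4, 3, 7, -6, -4 and picks S3; Alto would get -6.
Among 4, -7, -6, the best is 4 at Small. Subgame-perfect outcome: (Small, S2) with payoffs (4, 4).

4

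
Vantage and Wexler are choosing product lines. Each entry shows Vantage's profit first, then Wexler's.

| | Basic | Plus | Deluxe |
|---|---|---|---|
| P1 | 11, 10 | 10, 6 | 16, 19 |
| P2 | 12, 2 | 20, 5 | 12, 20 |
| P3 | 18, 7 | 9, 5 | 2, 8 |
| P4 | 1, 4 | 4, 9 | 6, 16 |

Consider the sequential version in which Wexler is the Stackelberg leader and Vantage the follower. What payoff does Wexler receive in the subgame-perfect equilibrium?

Vantage best-responds to each possible Wexler move:
- Basic: Vantage compares 11, 12, 18, 1 and picks P3; Wexler would get 7.
- Plus: Vantage compares 10, 20, 9, 4 and picks P2; Wexler would get 5.
- Deluxe: Vantage compares 16, 12, 2, 6 and picks P1; Wexler would get 19.
Wexler's induced payoffs are 7, 5, 19, so Wexler commits to Deluxe. Subgame-perfect outcome: (P1, Deluxe) with payoffs (16, 19).

19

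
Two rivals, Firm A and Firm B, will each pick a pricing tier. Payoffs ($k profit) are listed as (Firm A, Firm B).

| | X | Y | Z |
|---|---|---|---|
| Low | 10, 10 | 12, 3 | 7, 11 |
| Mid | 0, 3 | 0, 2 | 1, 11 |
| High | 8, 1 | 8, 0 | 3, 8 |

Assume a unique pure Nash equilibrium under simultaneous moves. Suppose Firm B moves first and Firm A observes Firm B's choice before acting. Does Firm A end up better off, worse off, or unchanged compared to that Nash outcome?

unchanged

Solve by backward induction (Firm B leads).
- X: Firm A compares 10, 0, 8 and picks Low; Firm B would get 10.
- Y: Firm A compares 12, 0, 8 and picks Low; Firm B would get 3.
- Z: Firm A compares 7, 1, 3 and picks Low; Firm B would get 11.
Among 10, 3, 11, the best is 11 at Z. Subgame-perfect outcome: (Low, Z) with payoffs (7, 11).
Under simultaneous play:
Firm A's best replies: X→Low; Y→Low; Z→Low.
Firm B's best replies: Low→Z; Mid→Z; High→Z.
Only (Low, Z) has each player best-responding; Nash payoffs (7, 11).
Firm A earns 7 sequentially versus 7 at the Nash outcome: unchanged.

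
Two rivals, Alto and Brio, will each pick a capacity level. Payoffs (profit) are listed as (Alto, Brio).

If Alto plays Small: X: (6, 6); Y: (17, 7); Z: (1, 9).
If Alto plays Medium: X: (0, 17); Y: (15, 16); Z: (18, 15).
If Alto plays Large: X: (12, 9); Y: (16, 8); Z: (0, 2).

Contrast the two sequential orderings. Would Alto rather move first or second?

second

If Alto leads: Brio's best replies are Small→Z, Medium→X, Large→X; Alto's induced payoffs 1, 0, 12; outcome (Large, X), payoffs (12, 9).
If Brio leads: Alto's best replies are X→Large, Y→Small, Z→Medium; Brio's induced payoffs 9, 7, 15; outcome (Medium, Z), payoffs (18, 15).
Alto gets 12 moving first and 18 moving second, so Alto prefers to move second.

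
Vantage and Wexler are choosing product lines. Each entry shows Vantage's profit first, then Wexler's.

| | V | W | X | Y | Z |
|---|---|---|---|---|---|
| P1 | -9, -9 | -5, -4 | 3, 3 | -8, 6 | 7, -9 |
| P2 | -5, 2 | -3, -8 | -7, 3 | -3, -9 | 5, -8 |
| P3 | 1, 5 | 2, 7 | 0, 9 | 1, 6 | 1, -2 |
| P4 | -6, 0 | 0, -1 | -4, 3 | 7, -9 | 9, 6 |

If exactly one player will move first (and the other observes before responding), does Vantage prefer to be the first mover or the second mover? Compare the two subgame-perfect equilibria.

If Vantage leads: Wexler's best replies are P1→Y, P2→X, P3→X, P4→Z; Vantage's induced payoffs -8, -7, 0, 9; outcome (P4, Z), payoffs (9, 6).
If Wexler leads: Vantage's best replies are V→P3, W→P3, X→P1, Y→P4, Z→P4; Wexler's induced payoffs 5, 7, 3, -9, 6; outcome (P3, W), payoffs (2, 7).
Vantage gets 9 moving first and 2 moving second, so Vantage prefers to move first.

first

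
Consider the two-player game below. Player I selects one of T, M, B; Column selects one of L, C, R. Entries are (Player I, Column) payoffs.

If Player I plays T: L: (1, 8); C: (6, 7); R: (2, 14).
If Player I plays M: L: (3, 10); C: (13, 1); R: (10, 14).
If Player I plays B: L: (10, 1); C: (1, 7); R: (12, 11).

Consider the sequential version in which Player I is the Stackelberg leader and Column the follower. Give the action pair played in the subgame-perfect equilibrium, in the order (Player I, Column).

Solve by backward induction (Player I leads).
- T → Column plays R (best of 8, 7, 14); Player I gets 2.
- M → Column plays R (best of 10, 1, 14); Player I gets 10.
- B → Column plays R (best of 1, 7, 11); Player I gets 12.
Player I's induced payoffs are 2, 10, 12, so Player I commits to B. Subgame-perfect outcome: (B, R) with payoffs (12, 11).

(B, R)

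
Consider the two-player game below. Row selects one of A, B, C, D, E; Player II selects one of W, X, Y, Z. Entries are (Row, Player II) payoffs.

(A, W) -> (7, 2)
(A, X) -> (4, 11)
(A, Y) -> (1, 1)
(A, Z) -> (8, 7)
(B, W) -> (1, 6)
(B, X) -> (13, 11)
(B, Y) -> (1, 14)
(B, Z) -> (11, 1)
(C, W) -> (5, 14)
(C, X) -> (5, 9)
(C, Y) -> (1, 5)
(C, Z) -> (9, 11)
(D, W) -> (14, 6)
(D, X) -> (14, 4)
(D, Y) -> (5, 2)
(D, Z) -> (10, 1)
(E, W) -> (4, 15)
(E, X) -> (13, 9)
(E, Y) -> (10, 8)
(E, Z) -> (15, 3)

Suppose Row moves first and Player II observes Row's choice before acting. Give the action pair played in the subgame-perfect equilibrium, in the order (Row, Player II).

(D, W)

Solve by backward induction (Row leads).
- A: Player II compares 2, 11, 1, 7 and picks X; Row would get 4.
- B: Player II compares 6, 11, 14, 1 and picks Y; Row would get 1.
- C: Player II compares 14, 9, 5, 11 and picks W; Row would get 5.
- D: Player II compares 6, 4, 2, 1 and picks W; Row would get 14.
- E: Player II compares 15, 9, 8, 3 and picks W; Row would get 4.
Row's induced payoffs are 4, 1, 5, 14, 4, so Row commits to D. Subgame-perfect outcome: (D, W) with payoffs (14, 6).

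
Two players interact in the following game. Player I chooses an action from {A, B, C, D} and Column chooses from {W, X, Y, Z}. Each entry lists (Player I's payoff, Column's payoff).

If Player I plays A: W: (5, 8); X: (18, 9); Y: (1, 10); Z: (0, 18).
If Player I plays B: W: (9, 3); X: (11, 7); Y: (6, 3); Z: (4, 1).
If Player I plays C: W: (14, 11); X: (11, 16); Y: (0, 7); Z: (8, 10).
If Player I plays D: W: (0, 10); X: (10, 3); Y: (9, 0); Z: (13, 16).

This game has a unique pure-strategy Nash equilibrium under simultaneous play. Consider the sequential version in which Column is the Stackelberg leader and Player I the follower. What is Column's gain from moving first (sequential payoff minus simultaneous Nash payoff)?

Work backward from Player I's decision.
- W: Player I compares 5, 9, 14, 0 and picks C; Column would get 11.
- X: Player I compares 18, 11, 11, 10 and picks A; Column would get 9.
- Y: Player I compares 1, 6, 0, 9 and picks D; Column would get 0.
- Z: Player I compares 0, 4, 8, 13 and picks D; Column would get 16.
Column's induced payoffs are 11, 9, 0, 16, so Column commits to Z. Subgame-perfect outcome: (D, Z) with payoffs (13, 16).
Now find the simultaneous Nash equilibrium.
Player I's best replies: W→C; X→A; Y→D; Z→D.
Column's best replies: A→Z; B→X; C→X; D→Z.
Only (D, Z) has each player best-responding; Nash payoffs (13, 16).
Column's commitment gain: 16 − 16 = 0.

0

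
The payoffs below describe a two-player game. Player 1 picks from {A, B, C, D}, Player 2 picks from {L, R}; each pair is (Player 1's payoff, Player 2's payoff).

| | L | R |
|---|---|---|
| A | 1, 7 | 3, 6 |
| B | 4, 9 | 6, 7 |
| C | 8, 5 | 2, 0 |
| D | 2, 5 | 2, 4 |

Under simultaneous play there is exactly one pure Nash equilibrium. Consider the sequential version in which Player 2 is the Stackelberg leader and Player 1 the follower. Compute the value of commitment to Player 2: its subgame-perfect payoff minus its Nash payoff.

Player 1 best-responds to each possible Player 2 move:
- L: Player 1 compares 1, 4, 8, 2 and picks C; Player 2 would get 5.
- R: Player 1 compares 3, 6, 2, 2 and picks B; Player 2 would get 7.
Among 5, 7, the best is 7 at R. Subgame-perfect outcome: (B, R) with payoffs (6, 7).
Under simultaneous play:
Player 1's best replies: L→C; R→B.
Player 2's best replies: A→L; B→L; C→L; D→L.
Only (C, L) has each player best-responding; Nash payoffs (8, 5).
Player 2's commitment gain: 7 − 5 = 2.

2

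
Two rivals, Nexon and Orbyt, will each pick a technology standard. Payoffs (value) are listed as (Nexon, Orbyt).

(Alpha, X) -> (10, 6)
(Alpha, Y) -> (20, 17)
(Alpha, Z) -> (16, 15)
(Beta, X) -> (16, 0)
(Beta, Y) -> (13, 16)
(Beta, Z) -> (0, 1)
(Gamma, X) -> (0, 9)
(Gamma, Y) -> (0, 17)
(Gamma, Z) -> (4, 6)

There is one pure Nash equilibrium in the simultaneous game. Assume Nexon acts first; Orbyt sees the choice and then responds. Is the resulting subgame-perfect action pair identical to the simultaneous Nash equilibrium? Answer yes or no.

yes

Orbyt best-responds to each possible Nexon move:
- Alpha: BR = Y, leader payoff 20.
- Beta: BR = Y, leader payoff 13.
- Gamma: BR = Y, leader payoff 0.
Nexon's induced payoffs are 20, 13, 0, so Nexon commits to Alpha. Subgame-perfect outcome: (Alpha, Y) with payoffs (20, 17).
Under simultaneous play:
Nexon's best replies: X→Beta; Y→Alpha; Z→Alpha.
Orbyt's best replies: Alpha→Y; Beta→Y; Gamma→Y.
Only (Alpha, Y) has each player best-responding; Nash payoffs (20, 17).
Sequential outcome (Alpha, Y) coincides with the Nash profile (Alpha, Y).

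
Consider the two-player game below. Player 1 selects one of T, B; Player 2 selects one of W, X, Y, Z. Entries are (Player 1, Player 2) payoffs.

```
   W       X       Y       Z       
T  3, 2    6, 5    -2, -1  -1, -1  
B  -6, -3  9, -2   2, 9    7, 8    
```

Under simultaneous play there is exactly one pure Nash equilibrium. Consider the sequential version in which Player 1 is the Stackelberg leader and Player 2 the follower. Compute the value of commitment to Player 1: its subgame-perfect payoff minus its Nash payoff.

4

Player 2 best-responds to each possible Player 1 move:
- T: BR = X, leader payoff 6.
- B: BR = Y, leader payoff 2.
Maximizing over 6, 2, Player 1 chooses T. Subgame-perfect outcome: (T, X) with payoffs (6, 5).
For the simultaneous game, intersect best replies.
Player 1's best replies: W→T; X→B; Y→B; Z→B.
Player 2's best replies: T→X; B→Y.
Only (B, Y) has each player best-responding; Nash payoffs (2, 9).
Player 1's commitment gain: 6 − 2 = 4.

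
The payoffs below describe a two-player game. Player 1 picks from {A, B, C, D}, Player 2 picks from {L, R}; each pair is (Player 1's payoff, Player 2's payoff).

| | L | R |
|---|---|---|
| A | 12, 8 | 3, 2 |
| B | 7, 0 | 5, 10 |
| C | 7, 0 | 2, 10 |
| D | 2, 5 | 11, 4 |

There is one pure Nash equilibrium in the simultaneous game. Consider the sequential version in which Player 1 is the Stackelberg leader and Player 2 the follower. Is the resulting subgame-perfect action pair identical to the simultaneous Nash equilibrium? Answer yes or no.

Backward induction with Player 1 moving first.
- A → Player 2 plays L (best of 8, 2); Player 1 gets 12.
- B → Player 2 plays R (best of 0, 10); Player 1 gets 5.
- C → Player 2 plays R (best of 0, 10); Player 1 gets 2.
- D → Player 2 plays L (best of 5, 4); Player 1 gets 2.
Maximizing over 12, 5, 2, 2, Player 1 chooses A. Subgame-perfect outcome: (A, L) with payoffs (12, 8).
Now find the simultaneous Nash equilibrium.
Player 1's best replies: L→A; R→D.
Player 2's best replies: A→L; B→R; C→R; D→L.
Only (A, L) has each player best-responding; Nash payoffs (12, 8).
Sequential outcome (A, L) coincides with the Nash profile (A, L).

yes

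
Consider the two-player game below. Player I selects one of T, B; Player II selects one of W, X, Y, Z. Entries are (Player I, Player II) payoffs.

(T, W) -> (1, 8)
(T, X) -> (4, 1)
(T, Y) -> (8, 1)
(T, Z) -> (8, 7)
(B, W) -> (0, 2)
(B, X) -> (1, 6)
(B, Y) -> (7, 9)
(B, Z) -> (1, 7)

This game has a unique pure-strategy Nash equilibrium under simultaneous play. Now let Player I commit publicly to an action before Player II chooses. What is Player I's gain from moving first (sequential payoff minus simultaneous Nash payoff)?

6

Backward induction with Player I moving first.
- T: Player II compares 8, 1, 1, 7 and picks W; Player I would get 1.
- B: Player II compares 2, 6, 9, 7 and picks Y; Player I would get 7.
Player I's induced payoffs are 1, 7, so Player I commits to B. Subgame-perfect outcome: (B, Y) with payoffs (7, 9).
Now find the simultaneous Nash equilibrium.
Player I's best replies: W→T; X→T; Y→T; Z→T.
Player II's best replies: T→W; B→Y.
Only (T, W) has each player best-responding; Nash payoffs (1, 8).
Player I's commitment gain: 7 − 1 = 6.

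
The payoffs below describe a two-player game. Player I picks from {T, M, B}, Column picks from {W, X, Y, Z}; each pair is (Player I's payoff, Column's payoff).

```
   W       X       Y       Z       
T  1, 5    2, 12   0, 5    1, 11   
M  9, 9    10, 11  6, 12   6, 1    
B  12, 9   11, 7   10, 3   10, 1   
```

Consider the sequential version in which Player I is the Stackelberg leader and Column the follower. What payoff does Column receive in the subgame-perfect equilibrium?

9

Work backward from Column's decision.
- T: Column compares 5, 12, 5, 11 and picks X; Player I would get 2.
- M: Column compares 9, 11, 12, 1 and picks Y; Player I would get 6.
- B: Column compares 9, 7, 3, 1 and picks W; Player I would get 12.
Maximizing over 2, 6, 12, Player I chooses B. Subgame-perfect outcome: (B, W) with payoffs (12, 9).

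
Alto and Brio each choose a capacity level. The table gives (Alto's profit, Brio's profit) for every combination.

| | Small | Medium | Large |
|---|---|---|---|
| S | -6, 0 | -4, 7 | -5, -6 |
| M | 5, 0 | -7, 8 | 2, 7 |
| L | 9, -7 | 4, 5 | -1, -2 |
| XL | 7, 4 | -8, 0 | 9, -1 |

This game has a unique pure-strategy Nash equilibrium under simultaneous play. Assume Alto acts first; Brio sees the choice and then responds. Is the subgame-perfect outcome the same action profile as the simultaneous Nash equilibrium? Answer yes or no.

Work backward from Brio's decision.
- S → Brio plays Medium (best of 0, 7, -6); Alto gets -4.
- M → Brio plays Medium (best of 0, 8, 7); Alto gets -7.
- L → Brio plays Medium (best of -7, 5, -2); Alto gets 4.
- XL → Brio plays Small (best of 4, 0, -1); Alto gets 7.
Alto's induced payoffs are -4, -7, 4, 7, so Alto commits to XL. Subgame-perfect outcome: (XL, Small) with payoffs (7, 4).
For the simultaneous game, intersect best replies.
Alto's best replies: Small→L; Medium→L; Large→XL.
Brio's best replies: S→Medium; M→Medium; L→Medium; XL→Small.
Only (L, Medium) has each player best-responding; Nash payoffs (4, 5).
Sequential outcome (XL, Small) differs from the Nash profile (L, Medium).

no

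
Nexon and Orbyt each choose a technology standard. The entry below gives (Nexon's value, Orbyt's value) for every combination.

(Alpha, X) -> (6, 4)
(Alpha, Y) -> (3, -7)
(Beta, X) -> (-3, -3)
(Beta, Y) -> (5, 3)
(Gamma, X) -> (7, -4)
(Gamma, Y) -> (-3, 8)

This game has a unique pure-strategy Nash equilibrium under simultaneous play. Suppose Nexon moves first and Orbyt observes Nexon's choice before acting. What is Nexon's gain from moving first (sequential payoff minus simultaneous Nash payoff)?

Solve by backward induction (Nexon leads).
- Alpha → Orbyt plays X (best of 4, -7); Nexon gets 6.
- Beta → Orbyt plays Y (best of -3, 3); Nexon gets 5.
- Gamma → Orbyt plays Y (best of -4, 8); Nexon gets -3.
Among 6, 5, -3, the best is 6 at Alpha. Subgame-perfect outcome: (Alpha, X) with payoffs (6, 4).
Now find the simultaneous Nash equilibrium.
Nexon's best replies: X→Gamma; Y→Beta.
Orbyt's best replies: Alpha→X; Beta→Y; Gamma→Y.
Only (Beta, Y) has each player best-responding; Nash payoffs (5, 3).
Nexon's commitment gain: 6 − 5 = 1.

1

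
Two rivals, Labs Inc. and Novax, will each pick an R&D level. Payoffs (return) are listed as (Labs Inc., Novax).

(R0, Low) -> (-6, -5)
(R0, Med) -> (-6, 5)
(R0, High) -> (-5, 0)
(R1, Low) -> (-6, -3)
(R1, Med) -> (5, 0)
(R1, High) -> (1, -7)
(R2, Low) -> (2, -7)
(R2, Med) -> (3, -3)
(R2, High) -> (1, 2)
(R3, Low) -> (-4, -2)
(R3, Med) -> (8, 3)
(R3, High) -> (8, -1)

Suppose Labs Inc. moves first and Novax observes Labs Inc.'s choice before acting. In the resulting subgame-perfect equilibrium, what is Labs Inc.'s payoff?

Solve by backward induction (Labs Inc. leads).
- R0 → Novax plays Med (best of -5, 5, 0); Labs Inc. gets -6.
- R1 → Novax plays Med (best of -3, 0, -7); Labs Inc. gets 5.
- R2 → Novax plays High (best of -7, -3, 2); Labs Inc. gets 1.
- R3 → Novax plays Med (best of -2, 3, -1); Labs Inc. gets 8.
Among -6, 5, 1, 8, the best is 8 at R3. Subgame-perfect outcome: (R3, Med) with payoffs (8, 3).

8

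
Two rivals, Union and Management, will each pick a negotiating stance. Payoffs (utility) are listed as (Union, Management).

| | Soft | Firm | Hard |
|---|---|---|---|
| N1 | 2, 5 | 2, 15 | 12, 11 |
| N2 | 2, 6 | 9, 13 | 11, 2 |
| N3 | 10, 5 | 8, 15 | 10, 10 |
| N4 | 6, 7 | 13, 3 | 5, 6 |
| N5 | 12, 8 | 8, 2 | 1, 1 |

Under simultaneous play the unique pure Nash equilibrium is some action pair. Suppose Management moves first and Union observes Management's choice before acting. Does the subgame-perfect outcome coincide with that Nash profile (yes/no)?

Work backward from Union's decision.
- Soft: BR = N5, leader payoff 8.
- Firm: BR = N4, leader payoff 3.
- Hard: BR = N1, leader payoff 11.
Management's induced payoffs are 8, 3, 11, so Management commits to Hard. Subgame-perfect outcome: (N1, Hard) with payoffs (12, 11).
For the simultaneous game, intersect best replies.
Union's best replies: Soft→N5; Firm→N4; Hard→N1.
Management's best replies: N1→Firm; N2→Firm; N3→Firm; N4→Soft; N5→Soft.
Only (N5, Soft) has each player best-responding; Nash payoffs (12, 8).
Sequential outcome (N1, Hard) differs from the Nash profile (N5, Soft).

no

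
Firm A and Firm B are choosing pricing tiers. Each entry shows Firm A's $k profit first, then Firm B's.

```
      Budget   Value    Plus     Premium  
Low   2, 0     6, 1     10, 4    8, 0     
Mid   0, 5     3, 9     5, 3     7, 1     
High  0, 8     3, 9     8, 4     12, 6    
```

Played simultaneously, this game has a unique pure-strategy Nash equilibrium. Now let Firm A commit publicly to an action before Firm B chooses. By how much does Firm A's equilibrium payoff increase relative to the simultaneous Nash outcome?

0

Backward induction with Firm A moving first.
- Low: BR = Plus, leader payoff 10.
- Mid: BR = Value, leader payoff 3.
- High: BR = Value, leader payoff 3.
Among 10, 3, 3, the best is 10 at Low. Subgame-perfect outcome: (Low, Plus) with payoffs (10, 4).
Under simultaneous play:
Firm A's best replies: Budget→Low; Value→Low; Plus→Low; Premium→High.
Firm B's best replies: Low→Plus; Mid→Value; High→Value.
The unique mutual best reply is (Low, Plus), giving (10, 4).
Firm A's commitment gain: 10 − 10 = 0.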